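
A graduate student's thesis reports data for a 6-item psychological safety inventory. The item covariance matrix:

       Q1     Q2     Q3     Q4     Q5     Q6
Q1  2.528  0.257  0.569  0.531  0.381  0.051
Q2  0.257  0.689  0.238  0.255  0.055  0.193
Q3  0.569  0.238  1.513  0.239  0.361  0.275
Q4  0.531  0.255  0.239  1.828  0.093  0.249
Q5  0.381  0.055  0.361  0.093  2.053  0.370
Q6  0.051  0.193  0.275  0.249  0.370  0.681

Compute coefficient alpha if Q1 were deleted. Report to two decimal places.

Remaining items: Q2, Q3, Q4, Q5, Q6 (k = 5).
ΣVar(i) = 0.689 + 1.513 + 1.828 + 2.053 + 0.681 = 6.764
total variance = 6.764 + 2 × 2.328 = 11.420
α (item deleted) = (5/4)·(1 − 6.764/11.420) = 0.51

coefficient alpha = 0.51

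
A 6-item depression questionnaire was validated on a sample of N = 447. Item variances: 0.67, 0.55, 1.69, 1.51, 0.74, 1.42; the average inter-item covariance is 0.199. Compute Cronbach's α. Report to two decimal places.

ΣVar(i) = 0.67 + 0.55 + 1.69 + 1.51 + 0.74 + 1.42 = 6.58
Sum of the 15 distinct covariances = 15 × 0.199 = 2.985
σ²_T = ΣVar(i) + 2·Σcov = 6.58 + 2 × 2.985 = 12.550
α = (6/5)·(1 − 6.58/12.550) = 0.57

α = 0.57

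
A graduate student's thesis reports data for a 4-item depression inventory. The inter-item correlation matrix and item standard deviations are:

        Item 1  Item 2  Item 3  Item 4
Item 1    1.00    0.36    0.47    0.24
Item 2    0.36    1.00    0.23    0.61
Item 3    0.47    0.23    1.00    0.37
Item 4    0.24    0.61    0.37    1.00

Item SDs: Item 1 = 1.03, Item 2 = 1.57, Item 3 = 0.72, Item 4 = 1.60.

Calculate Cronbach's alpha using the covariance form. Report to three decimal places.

Σσ²ᵢ = 1.03² + 1.57² + 0.72² + 1.60² = 6.6042
Covariances σ_ij = r_ij · s_i · s_j:
  σ(Item 1,Item 2) = 0.36 × 1.03 × 1.57 = 0.5822
  σ(Item 1,Item 3) = 0.47 × 1.03 × 0.72 = 0.3486
  σ(Item 1,Item 4) = 0.24 × 1.03 × 1.60 = 0.3955
  σ(Item 2,Item 3) = 0.23 × 1.57 × 0.72 = 0.2600
  σ(Item 2,Item 4) = 0.61 × 1.57 × 1.60 = 1.5323
  σ(Item 3,Item 4) = 0.37 × 0.72 × 1.60 = 0.4262
σ²_T = Σσ²ᵢ + 2·Σσ_ij = 6.6042 + 2 × 3.5448 = 13.6938
α = (4/3)·(1 − 6.6042/13.6938) = 0.690

Cronbach's alpha = 0.690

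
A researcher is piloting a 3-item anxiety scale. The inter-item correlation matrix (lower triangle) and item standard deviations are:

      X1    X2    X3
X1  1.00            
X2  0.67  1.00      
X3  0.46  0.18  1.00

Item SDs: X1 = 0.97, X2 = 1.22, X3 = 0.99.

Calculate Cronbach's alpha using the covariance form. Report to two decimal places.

Cronbach's alpha = 0.69

Σσ²ᵢ = 0.97² + 1.22² + 0.99² = 3.4094
Covariances σ_ij = r_ij · s_i · s_j:
  σ(X1,X2) = 0.67 × 0.97 × 1.22 = 0.7929
  σ(X1,X3) = 0.46 × 0.97 × 0.99 = 0.4417
  σ(X2,X3) = 0.18 × 1.22 × 0.99 = 0.2174
σ²_T = Σσ²ᵢ + 2·Σσ_ij = 3.4094 + 2 × 1.4520 = 6.3134
α = (3/2)·(1 − 3.4094/6.3134) = 0.69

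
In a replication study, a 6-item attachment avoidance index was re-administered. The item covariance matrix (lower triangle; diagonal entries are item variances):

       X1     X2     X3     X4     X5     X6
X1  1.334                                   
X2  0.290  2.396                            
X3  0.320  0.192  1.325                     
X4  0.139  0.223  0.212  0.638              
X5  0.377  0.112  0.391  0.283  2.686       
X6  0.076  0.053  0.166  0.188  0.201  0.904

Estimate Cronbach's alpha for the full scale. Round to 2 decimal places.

Σσ²ᵢ = 1.334 + 2.396 + 1.325 + 0.638 + 2.686 + 0.904 = 9.283
Sum of off-diagonal covariances = 3.223
Var(T) = 9.283 + 2 × 3.223 = 15.729
α = (k/(k−1))·(1 − Σσ²ᵢ/Var(T)) = (6/5)·(1 − 9.283/15.729) = 0.49

Cronbach's alpha = 0.49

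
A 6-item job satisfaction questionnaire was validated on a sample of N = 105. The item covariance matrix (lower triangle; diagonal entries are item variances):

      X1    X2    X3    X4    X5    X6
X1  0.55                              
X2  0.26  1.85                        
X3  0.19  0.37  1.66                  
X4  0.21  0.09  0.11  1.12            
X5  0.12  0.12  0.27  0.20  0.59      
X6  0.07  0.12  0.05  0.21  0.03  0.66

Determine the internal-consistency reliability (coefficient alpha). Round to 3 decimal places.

Σσᵢ² = 0.55 + 1.85 + 1.66 + 1.12 + 0.59 + 0.66 = 6.43
Σ_{i<j} σ_ij = 2.42
total variance = 6.43 + 2 × 2.42 = 11.27
α = (k/(k−1))·(1 − Σσᵢ²/total variance) = (6/5)·(1 − 6.43/11.27) = 0.515

coefficient alpha = 0.515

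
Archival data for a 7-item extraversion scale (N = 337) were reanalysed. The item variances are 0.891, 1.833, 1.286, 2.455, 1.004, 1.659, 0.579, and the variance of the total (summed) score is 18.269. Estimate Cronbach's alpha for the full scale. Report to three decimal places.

Cronbach's alpha = 0.547

Σσᵢ² = 0.891 + 1.833 + 1.286 + 2.455 + 1.004 + 1.659 + 0.579 = 9.707
α = (k/(k−1))·(1 − Σσᵢ²/σ²_T) = (7/6)·(1 − 9.707/18.269) = 0.547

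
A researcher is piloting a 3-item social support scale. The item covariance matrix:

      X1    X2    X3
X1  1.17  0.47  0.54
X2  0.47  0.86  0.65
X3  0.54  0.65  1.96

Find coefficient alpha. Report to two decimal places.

Σσ²ᵢ = 1.17 + 0.86 + 1.96 = 3.99
Sum of off-diagonal covariances = 1.66
Var(T) = 3.99 + 2 × 1.66 = 7.31
α = (k/(k−1))·(1 − Σσ²ᵢ/Var(T)) = (3/2)·(1 − 3.99/7.31) = 0.68

coefficient alpha = 0.68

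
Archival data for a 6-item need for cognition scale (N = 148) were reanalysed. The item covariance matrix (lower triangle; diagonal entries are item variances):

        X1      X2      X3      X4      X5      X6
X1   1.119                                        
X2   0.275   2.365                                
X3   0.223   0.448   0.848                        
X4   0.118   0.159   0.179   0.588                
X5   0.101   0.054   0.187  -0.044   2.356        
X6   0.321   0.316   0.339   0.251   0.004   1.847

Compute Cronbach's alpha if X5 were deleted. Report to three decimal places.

Remaining items: X1, X2, X3, X4, X6 (k = 5).
Σσ²ᵢ = 1.119 + 2.365 + 0.848 + 0.588 + 1.847 = 6.767
σ²_T = 6.767 + 2 × 2.629 = 12.025
α (item deleted) = (5/4)·(1 − 6.767/12.025) = 0.547

α = 0.547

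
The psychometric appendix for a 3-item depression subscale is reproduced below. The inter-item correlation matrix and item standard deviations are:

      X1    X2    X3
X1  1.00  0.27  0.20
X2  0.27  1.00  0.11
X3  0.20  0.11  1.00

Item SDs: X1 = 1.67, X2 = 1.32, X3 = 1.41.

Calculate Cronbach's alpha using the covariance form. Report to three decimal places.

Cronbach's alpha = 0.421

Σσ²ᵢ = 1.67² + 1.32² + 1.41² = 6.5194
Covariances σ_ij = r_ij · s_i · s_j:
  σ(X1,X2) = 0.27 × 1.67 × 1.32 = 0.5952
  σ(X1,X3) = 0.20 × 1.67 × 1.41 = 0.4709
  σ(X2,X3) = 0.11 × 1.32 × 1.41 = 0.2047
σ²_T = Σσ²ᵢ + 2·Σσ_ij = 6.5194 + 2 × 1.2708 = 9.0610
α = (3/2)·(1 − 6.5194/9.0610) = 0.421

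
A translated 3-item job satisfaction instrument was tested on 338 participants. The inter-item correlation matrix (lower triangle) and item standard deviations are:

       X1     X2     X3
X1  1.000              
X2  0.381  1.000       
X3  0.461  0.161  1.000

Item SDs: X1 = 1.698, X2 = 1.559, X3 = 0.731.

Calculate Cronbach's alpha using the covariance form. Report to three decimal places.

Σσ²ᵢ = 1.698² + 1.559² + 0.731² = 5.8480
Covariances σ_ij = r_ij · s_i · s_j:
  σ(X1,X2) = 0.381 × 1.698 × 1.559 = 1.0086
  σ(X1,X3) = 0.461 × 1.698 × 0.731 = 0.5722
  σ(X2,X3) = 0.161 × 1.559 × 0.731 = 0.1835
σ²_T = Σσ²ᵢ + 2·Σσ_ij = 5.8480 + 2 × 1.7643 = 9.3766
α = (3/2)·(1 − 5.8480/9.3766) = 0.564

Cronbach's alpha = 0.564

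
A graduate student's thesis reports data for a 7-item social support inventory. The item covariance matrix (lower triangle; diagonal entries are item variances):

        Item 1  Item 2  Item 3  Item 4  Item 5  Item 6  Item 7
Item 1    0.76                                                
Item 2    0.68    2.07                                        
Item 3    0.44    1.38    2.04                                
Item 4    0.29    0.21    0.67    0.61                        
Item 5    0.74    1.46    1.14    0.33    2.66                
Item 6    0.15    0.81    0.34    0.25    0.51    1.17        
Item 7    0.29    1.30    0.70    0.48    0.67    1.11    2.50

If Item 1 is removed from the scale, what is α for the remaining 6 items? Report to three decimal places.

α = 0.807

Remaining items: Item 2, Item 3, Item 4, Item 5, Item 6, Item 7 (k = 6).
ΣVar(i) = 2.07 + 2.04 + 0.61 + 2.66 + 1.17 + 2.50 = 11.05
total variance = 11.05 + 2 × 11.36 = 33.77
α (item deleted) = (6/5)·(1 − 11.05/33.77) = 0.807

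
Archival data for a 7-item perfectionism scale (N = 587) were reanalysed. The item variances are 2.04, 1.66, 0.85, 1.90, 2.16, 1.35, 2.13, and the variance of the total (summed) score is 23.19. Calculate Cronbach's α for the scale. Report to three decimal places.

Cronbach's α = 0.558

ΣVar(i) = 2.04 + 1.66 + 0.85 + 1.90 + 2.16 + 1.35 + 2.13 = 12.09
α = (k/(k−1))·(1 − ΣVar(i)/σ²_T) = (7/6)·(1 − 12.09/23.19) = 0.558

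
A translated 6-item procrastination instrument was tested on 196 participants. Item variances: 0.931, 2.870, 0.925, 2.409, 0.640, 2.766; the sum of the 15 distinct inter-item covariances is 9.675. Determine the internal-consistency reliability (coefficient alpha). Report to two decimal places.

α = 0.78

ΣVar(i) = 0.931 + 2.870 + 0.925 + 2.409 + 0.640 + 2.766 = 10.541
Sum of distinct covariances = 9.675
σ²_T = ΣVar(i) + 2·Σcov = 10.541 + 2 × 9.675 = 29.891
α = (6/5)·(1 − 10.541/29.891) = 0.78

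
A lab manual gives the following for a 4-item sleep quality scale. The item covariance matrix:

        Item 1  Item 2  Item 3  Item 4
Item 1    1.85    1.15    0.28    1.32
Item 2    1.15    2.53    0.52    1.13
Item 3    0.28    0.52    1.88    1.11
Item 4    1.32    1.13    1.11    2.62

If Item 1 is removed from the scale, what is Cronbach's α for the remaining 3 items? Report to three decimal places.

Cronbach's α = 0.660

Remaining items: Item 2, Item 3, Item 4 (k = 3).
Σσᵢ² = 2.53 + 1.88 + 2.62 = 7.03
Var(T) = 7.03 + 2 × 2.76 = 12.55
α (item deleted) = (3/2)·(1 − 7.03/12.55) = 0.660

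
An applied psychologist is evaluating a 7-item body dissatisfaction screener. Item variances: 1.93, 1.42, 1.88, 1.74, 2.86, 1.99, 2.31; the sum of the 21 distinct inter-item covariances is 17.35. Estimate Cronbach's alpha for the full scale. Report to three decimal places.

sum of item variances = 1.93 + 1.42 + 1.88 + 1.74 + 2.86 + 1.99 + 2.31 = 14.13
Sum of distinct covariances = 17.35
total variance = sum of item variances + 2·Σcov = 14.13 + 2 × 17.35 = 48.83
α = (7/6)·(1 − 14.13/48.83) = 0.829

α = 0.829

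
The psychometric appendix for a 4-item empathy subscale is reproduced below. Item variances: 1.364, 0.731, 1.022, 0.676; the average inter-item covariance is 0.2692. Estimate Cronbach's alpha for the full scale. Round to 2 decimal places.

α = 0.61

Σσ²ᵢ = 1.364 + 0.731 + 1.022 + 0.676 = 3.793
Sum of the 6 distinct covariances = 6 × 0.2692 = 1.6152
σ²_total = Σσ²ᵢ + 2·Σcov = 3.793 + 2 × 1.6152 = 7.0234
α = (4/3)·(1 − 3.793/7.0234) = 0.61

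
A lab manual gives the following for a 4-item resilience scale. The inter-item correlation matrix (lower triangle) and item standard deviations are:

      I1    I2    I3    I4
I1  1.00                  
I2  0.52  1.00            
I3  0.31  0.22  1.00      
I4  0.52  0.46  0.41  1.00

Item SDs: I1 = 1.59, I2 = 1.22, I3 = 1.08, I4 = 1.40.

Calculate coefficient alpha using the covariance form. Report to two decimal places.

α = 0.74

Σσ²ᵢ = 1.59² + 1.22² + 1.08² + 1.40² = 7.1429
Covariances σ_ij = r_ij · s_i · s_j:
  σ(I1,I2) = 0.52 × 1.59 × 1.22 = 1.0087
  σ(I1,I3) = 0.31 × 1.59 × 1.08 = 0.5323
  σ(I1,I4) = 0.52 × 1.59 × 1.40 = 1.1575
  σ(I2,I3) = 0.22 × 1.22 × 1.08 = 0.2899
  σ(I2,I4) = 0.46 × 1.22 × 1.40 = 0.7857
  σ(I3,I4) = 0.41 × 1.08 × 1.40 = 0.6199
σ²_T = Σσ²ᵢ + 2·Σσ_ij = 7.1429 + 2 × 4.3940 = 15.9309
α = (4/3)·(1 − 7.1429/15.9309) = 0.74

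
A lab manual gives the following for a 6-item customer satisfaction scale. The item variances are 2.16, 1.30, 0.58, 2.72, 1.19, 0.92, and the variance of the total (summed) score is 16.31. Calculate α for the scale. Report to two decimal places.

sum of item variances = 2.16 + 1.30 + 0.58 + 2.72 + 1.19 + 0.92 = 8.87
α = (k/(k−1))·(1 − sum of item variances/σ²_T) = (6/5)·(1 − 8.87/16.31) = 0.55

α = 0.55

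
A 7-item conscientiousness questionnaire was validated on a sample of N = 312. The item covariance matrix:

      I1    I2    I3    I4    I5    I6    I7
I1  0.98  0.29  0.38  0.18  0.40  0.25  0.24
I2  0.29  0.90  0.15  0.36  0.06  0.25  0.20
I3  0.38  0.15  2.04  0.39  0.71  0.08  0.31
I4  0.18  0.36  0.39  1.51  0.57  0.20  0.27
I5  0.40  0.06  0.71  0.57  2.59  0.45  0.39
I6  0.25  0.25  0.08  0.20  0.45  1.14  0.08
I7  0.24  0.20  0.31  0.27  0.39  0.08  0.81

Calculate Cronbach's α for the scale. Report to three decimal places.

Cronbach's α = 0.647

sum of item variances = 0.98 + 0.90 + 2.04 + 1.51 + 2.59 + 1.14 + 0.81 = 9.97
Σ_{i<j} σ_ij = 6.21
σ²_total = 9.97 + 2 × 6.21 = 22.39
α = (k/(k−1))·(1 − sum of item variances/σ²_total) = (7/6)·(1 − 9.97/22.39) = 0.647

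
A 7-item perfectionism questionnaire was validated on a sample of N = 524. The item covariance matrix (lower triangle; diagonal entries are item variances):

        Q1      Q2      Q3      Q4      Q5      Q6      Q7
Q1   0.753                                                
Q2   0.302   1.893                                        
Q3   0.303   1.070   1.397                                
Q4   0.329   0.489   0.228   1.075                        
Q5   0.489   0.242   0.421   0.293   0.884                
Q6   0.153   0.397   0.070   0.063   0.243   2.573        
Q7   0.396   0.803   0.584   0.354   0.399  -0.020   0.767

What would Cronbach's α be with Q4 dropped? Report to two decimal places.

Remaining items: Q1, Q2, Q3, Q5, Q6, Q7 (k = 6).
Σσ²ᵢ = 0.753 + 1.893 + 1.397 + 0.884 + 2.573 + 0.767 = 8.267
σ²_T = 8.267 + 2 × 5.852 = 19.971
α (item deleted) = (6/5)·(1 − 8.267/19.971) = 0.70

Cronbach's α = 0.70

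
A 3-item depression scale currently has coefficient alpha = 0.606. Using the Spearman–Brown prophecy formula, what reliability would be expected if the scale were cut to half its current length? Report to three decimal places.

predicted reliability = 0.435

Length factor m = 1/2
α' = m·α / (1 − (1−m)·α)
   = 1/2 × 0.606 / (1 − (1 − 1/2) × 0.606)
   = 0.3030 / 0.6970 = 0.435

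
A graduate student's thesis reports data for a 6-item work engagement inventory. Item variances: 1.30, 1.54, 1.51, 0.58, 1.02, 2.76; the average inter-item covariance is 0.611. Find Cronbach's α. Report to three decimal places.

Cronbach's α = 0.813

Σσᵢ² = 1.30 + 1.54 + 1.51 + 0.58 + 1.02 + 2.76 = 8.71
Sum of the 15 distinct covariances = 15 × 0.611 = 9.165
Var(T) = Σσᵢ² + 2·Σcov = 8.71 + 2 × 9.165 = 27.040
α = (6/5)·(1 − 8.71/27.040) = 0.813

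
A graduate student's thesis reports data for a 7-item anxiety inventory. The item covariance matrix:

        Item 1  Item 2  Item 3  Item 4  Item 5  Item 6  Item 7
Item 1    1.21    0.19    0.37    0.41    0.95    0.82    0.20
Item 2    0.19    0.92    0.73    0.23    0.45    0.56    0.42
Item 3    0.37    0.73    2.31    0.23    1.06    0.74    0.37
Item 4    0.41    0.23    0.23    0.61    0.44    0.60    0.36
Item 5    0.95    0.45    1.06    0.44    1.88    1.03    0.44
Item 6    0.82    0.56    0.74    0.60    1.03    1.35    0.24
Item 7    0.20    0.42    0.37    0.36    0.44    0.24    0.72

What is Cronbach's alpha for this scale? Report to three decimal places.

α = 0.824

Σσᵢ² = 1.21 + 0.92 + 2.31 + 0.61 + 1.88 + 1.35 + 0.72 = 9.00
Sum of off-diagonal covariances = 10.84
total variance = 9.00 + 2 × 10.84 = 30.68
α = (k/(k−1))·(1 − Σσᵢ²/total variance) = (7/6)·(1 − 9.00/30.68) = 0.824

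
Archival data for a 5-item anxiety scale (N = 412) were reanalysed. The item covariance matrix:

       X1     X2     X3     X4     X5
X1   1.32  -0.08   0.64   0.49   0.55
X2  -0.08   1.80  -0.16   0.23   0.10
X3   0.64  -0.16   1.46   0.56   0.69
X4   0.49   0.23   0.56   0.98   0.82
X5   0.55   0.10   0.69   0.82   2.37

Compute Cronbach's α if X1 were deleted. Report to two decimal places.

α = 0.54

Remaining items: X2, X3, X4, X5 (k = 4).
sum of item variances = 1.80 + 1.46 + 0.98 + 2.37 = 6.61
Var(T) = 6.61 + 2 × 2.24 = 11.09
α (item deleted) = (4/3)·(1 − 6.61/11.09) = 0.54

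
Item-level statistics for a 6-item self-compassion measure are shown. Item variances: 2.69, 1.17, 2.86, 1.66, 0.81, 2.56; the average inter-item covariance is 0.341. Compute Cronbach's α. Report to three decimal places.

Cronbach's α = 0.559

sum of item variances = 2.69 + 1.17 + 2.86 + 1.66 + 0.81 + 2.56 = 11.75
Sum of the 15 distinct covariances = 15 × 0.341 = 5.115
σ²_total = sum of item variances + 2·Σcov = 11.75 + 2 × 5.115 = 21.980
α = (6/5)·(1 − 11.75/21.980) = 0.559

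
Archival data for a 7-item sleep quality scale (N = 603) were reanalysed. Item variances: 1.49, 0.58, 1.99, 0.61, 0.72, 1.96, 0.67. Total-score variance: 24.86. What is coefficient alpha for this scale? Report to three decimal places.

coefficient alpha = 0.790

Σσ²ᵢ = 1.49 + 0.58 + 1.99 + 0.61 + 0.72 + 1.96 + 0.67 = 8.02
α = (k/(k−1))·(1 − Σσ²ᵢ/σ²_total) = (7/6)·(1 − 8.02/24.86) = 0.790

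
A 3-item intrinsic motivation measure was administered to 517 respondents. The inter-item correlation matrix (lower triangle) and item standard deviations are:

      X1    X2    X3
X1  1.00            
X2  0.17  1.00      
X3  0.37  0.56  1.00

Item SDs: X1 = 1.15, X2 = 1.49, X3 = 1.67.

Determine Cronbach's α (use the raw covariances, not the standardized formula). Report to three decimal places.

Σσ²ᵢ = 1.15² + 1.49² + 1.67² = 6.3315
Covariances σ_ij = r_ij · s_i · s_j:
  σ(X1,X2) = 0.17 × 1.15 × 1.49 = 0.2913
  σ(X1,X3) = 0.37 × 1.15 × 1.67 = 0.7106
  σ(X2,X3) = 0.56 × 1.49 × 1.67 = 1.3934
σ²_T = Σσ²ᵢ + 2·Σσ_ij = 6.3315 + 2 × 2.3953 = 11.1221
α = (3/2)·(1 − 6.3315/11.1221) = 0.646

Cronbach's α = 0.646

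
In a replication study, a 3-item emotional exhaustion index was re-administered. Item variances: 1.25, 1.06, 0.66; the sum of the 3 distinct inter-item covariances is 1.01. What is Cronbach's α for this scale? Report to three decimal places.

sum of item variances = 1.25 + 1.06 + 0.66 = 2.97
Sum of distinct covariances = 1.01
σ²_T = sum of item variances + 2·Σcov = 2.97 + 2 × 1.01 = 4.99
α = (3/2)·(1 − 2.97/4.99) = 0.607

α = 0.607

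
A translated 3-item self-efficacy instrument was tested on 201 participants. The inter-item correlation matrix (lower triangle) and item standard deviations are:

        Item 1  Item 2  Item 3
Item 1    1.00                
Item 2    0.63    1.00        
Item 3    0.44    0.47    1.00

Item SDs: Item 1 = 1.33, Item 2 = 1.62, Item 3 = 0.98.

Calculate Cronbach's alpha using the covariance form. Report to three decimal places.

Cronbach's alpha = 0.750

Σσ²ᵢ = 1.33² + 1.62² + 0.98² = 5.3537
Covariances σ_ij = r_ij · s_i · s_j:
  σ(Item 1,Item 2) = 0.63 × 1.33 × 1.62 = 1.3574
  σ(Item 1,Item 3) = 0.44 × 1.33 × 0.98 = 0.5735
  σ(Item 2,Item 3) = 0.47 × 1.62 × 0.98 = 0.7462
σ²_T = Σσ²ᵢ + 2·Σσ_ij = 5.3537 + 2 × 2.6771 = 10.7079
α = (3/2)·(1 − 5.3537/10.7079) = 0.750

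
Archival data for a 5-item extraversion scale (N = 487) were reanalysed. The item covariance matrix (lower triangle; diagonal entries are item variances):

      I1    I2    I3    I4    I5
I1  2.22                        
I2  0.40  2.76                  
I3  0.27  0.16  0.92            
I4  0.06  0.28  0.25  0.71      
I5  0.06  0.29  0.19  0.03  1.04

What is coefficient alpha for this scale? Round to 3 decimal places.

coefficient alpha = 0.428

Σσᵢ² = 2.22 + 2.76 + 0.92 + 0.71 + 1.04 = 7.65
Sum of the distinct covariances = 1.99
Var(T) = 7.65 + 2 × 1.99 = 11.63
α = (k/(k−1))·(1 − Σσᵢ²/Var(T)) = (5/4)·(1 − 7.65/11.63) = 0.428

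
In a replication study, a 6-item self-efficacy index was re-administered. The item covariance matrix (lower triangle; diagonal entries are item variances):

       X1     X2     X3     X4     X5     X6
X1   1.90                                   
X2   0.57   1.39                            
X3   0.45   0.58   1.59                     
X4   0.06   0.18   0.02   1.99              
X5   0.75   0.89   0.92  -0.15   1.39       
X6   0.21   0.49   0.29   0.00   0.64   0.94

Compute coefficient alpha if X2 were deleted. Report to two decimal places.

coefficient alpha = 0.56

Remaining items: X1, X3, X4, X5, X6 (k = 5).
Σσᵢ² = 1.90 + 1.59 + 1.99 + 1.39 + 0.94 = 7.81
total variance = 7.81 + 2 × 3.19 = 14.19
α (item deleted) = (5/4)·(1 − 7.81/14.19) = 0.56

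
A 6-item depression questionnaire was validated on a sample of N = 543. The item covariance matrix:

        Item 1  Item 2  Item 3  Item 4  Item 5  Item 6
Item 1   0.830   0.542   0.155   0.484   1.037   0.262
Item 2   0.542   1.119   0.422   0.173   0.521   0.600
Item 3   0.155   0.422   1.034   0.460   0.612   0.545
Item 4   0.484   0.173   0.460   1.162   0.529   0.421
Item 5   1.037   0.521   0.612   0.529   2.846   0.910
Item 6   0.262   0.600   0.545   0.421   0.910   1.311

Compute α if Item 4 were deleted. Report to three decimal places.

Remaining items: Item 1, Item 2, Item 3, Item 5, Item 6 (k = 5).
ΣVar(i) = 0.830 + 1.119 + 1.034 + 2.846 + 1.311 = 7.140
total variance = 7.140 + 2 × 5.606 = 18.352
α (item deleted) = (5/4)·(1 − 7.140/18.352) = 0.764

α = 0.764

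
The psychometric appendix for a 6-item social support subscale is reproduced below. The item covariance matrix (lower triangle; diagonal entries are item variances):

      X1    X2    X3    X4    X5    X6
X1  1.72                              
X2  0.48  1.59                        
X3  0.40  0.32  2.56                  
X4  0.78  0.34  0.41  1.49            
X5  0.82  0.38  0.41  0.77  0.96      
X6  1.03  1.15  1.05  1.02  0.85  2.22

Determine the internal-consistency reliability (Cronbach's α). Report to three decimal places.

Σσ²ᵢ = 1.72 + 1.59 + 2.56 + 1.49 + 0.96 + 2.22 = 10.54
Sum of off-diagonal covariances = 10.21
total variance = 10.54 + 2 × 10.21 = 30.96
α = (k/(k−1))·(1 − Σσ²ᵢ/total variance) = (6/5)·(1 − 10.54/30.96) = 0.791

α = 0.791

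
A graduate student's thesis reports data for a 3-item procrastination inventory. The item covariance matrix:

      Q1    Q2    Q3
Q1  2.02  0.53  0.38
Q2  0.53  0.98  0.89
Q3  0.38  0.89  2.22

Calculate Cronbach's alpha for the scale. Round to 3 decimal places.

Σσ²ᵢ = 2.02 + 0.98 + 2.22 = 5.22
Σ_{i<j} σ_ij = 1.80
σ²_total = 5.22 + 2 × 1.80 = 8.82
α = (k/(k−1))·(1 − Σσ²ᵢ/σ²_total) = (3/2)·(1 − 5.22/8.82) = 0.612

α = 0.612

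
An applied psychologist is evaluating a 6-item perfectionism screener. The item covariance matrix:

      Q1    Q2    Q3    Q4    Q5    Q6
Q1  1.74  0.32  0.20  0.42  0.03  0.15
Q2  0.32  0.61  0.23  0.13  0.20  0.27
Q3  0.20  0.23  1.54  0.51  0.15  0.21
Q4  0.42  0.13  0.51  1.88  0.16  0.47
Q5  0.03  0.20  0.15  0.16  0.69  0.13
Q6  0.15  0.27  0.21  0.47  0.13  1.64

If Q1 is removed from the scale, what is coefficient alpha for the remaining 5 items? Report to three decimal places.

α = 0.545

Remaining items: Q2, Q3, Q4, Q5, Q6 (k = 5).
Σσᵢ² = 0.61 + 1.54 + 1.88 + 0.69 + 1.64 = 6.36
σ²_T = 6.36 + 2 × 2.46 = 11.28
α (item deleted) = (5/4)·(1 − 6.36/11.28) = 0.545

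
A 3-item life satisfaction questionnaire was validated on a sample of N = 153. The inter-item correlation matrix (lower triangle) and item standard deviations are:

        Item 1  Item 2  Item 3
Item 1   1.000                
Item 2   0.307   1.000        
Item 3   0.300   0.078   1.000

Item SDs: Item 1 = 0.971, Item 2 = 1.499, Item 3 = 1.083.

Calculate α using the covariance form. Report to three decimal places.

Σσ²ᵢ = 0.971² + 1.499² + 1.083² = 4.3627
Covariances σ_ij = r_ij · s_i · s_j:
  σ(Item 1,Item 2) = 0.307 × 0.971 × 1.499 = 0.4468
  σ(Item 1,Item 3) = 0.300 × 0.971 × 1.083 = 0.3155
  σ(Item 2,Item 3) = 0.078 × 1.499 × 1.083 = 0.1266
σ²_T = Σσ²ᵢ + 2·Σσ_ij = 4.3627 + 2 × 0.8889 = 6.1405
α = (3/2)·(1 − 4.3627/6.1405) = 0.434

α = 0.434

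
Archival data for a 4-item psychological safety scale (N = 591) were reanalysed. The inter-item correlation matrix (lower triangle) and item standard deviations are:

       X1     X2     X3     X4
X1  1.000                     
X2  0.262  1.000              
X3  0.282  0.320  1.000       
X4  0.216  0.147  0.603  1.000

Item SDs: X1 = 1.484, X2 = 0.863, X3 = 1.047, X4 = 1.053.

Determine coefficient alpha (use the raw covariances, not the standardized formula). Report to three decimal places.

Σσ²ᵢ = 1.484² + 0.863² + 1.047² + 1.053² = 5.1520
Covariances σ_ij = r_ij · s_i · s_j:
  σ(X1,X2) = 0.262 × 1.484 × 0.863 = 0.3355
  σ(X1,X3) = 0.282 × 1.484 × 1.047 = 0.4382
  σ(X1,X4) = 0.216 × 1.484 × 1.053 = 0.3375
  σ(X2,X3) = 0.320 × 0.863 × 1.047 = 0.2891
  σ(X2,X4) = 0.147 × 0.863 × 1.053 = 0.1336
  σ(X3,X4) = 0.603 × 1.047 × 1.053 = 0.6648
σ²_T = Σσ²ᵢ + 2·Σσ_ij = 5.1520 + 2 × 2.1987 = 9.5494
α = (4/3)·(1 − 5.1520/9.5494) = 0.614

coefficient alpha = 0.614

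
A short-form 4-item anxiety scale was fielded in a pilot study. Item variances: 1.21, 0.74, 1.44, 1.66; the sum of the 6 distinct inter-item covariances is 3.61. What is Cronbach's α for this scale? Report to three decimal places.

Cronbach's α = 0.785

sum of item variances = 1.21 + 0.74 + 1.44 + 1.66 = 5.05
Sum of distinct covariances = 3.61
σ²_total = sum of item variances + 2·Σcov = 5.05 + 2 × 3.61 = 12.27
α = (4/3)·(1 − 5.05/12.27) = 0.785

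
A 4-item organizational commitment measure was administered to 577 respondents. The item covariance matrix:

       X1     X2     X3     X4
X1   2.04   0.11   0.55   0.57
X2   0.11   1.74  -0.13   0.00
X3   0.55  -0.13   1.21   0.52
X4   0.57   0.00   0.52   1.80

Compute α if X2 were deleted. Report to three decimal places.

Remaining items: X1, X3, X4 (k = 3).
Σσᵢ² = 2.04 + 1.21 + 1.80 = 5.05
σ²_T = 5.05 + 2 × 1.64 = 8.33
α (item deleted) = (3/2)·(1 − 5.05/8.33) = 0.591

α = 0.591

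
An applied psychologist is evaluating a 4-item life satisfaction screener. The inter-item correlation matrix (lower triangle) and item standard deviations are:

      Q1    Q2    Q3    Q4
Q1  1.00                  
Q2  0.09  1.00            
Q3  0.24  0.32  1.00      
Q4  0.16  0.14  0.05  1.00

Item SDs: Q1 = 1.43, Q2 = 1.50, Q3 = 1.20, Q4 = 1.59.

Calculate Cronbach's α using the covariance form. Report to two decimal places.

Cronbach's α = 0.43

Σσ²ᵢ = 1.43² + 1.50² + 1.20² + 1.59² = 8.2630
Covariances σ_ij = r_ij · s_i · s_j:
  σ(Q1,Q2) = 0.09 × 1.43 × 1.50 = 0.1930
  σ(Q1,Q3) = 0.24 × 1.43 × 1.20 = 0.4118
  σ(Q1,Q4) = 0.16 × 1.43 × 1.59 = 0.3638
  σ(Q2,Q3) = 0.32 × 1.50 × 1.20 = 0.5760
  σ(Q2,Q4) = 0.14 × 1.50 × 1.59 = 0.3339
  σ(Q3,Q4) = 0.05 × 1.20 × 1.59 = 0.0954
σ²_T = Σσ²ᵢ + 2·Σσ_ij = 8.2630 + 2 × 1.9739 = 12.2108
α = (4/3)·(1 − 8.2630/12.2108) = 0.43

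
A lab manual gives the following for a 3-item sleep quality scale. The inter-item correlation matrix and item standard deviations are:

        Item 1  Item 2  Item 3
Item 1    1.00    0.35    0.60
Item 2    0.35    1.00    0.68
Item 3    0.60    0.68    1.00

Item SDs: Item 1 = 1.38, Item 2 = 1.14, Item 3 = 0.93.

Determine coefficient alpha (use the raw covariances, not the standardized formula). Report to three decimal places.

Σσ²ᵢ = 1.38² + 1.14² + 0.93² = 4.0689
Covariances σ_ij = r_ij · s_i · s_j:
  σ(Item 1,Item 2) = 0.35 × 1.38 × 1.14 = 0.5506
  σ(Item 1,Item 3) = 0.60 × 1.38 × 0.93 = 0.7700
  σ(Item 2,Item 3) = 0.68 × 1.14 × 0.93 = 0.7209
σ²_T = Σσ²ᵢ + 2·Σσ_ij = 4.0689 + 2 × 2.0415 = 8.1519
α = (3/2)·(1 − 4.0689/8.1519) = 0.751

α = 0.751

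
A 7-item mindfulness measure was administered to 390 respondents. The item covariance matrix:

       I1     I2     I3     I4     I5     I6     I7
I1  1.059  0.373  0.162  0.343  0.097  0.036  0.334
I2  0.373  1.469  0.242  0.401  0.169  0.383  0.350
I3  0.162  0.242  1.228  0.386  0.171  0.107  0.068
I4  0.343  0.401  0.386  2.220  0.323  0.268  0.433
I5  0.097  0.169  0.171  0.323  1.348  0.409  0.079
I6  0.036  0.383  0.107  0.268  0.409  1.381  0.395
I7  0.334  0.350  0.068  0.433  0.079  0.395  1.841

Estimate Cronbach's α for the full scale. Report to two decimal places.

α = 0.60

Σσᵢ² = 1.059 + 1.469 + 1.228 + 2.220 + 1.348 + 1.381 + 1.841 = 10.546
Sum of the distinct covariances = 5.529
Var(T) = 10.546 + 2 × 5.529 = 21.604
α = (k/(k−1))·(1 − Σσᵢ²/Var(T)) = (7/6)·(1 − 10.546/21.604) = 0.60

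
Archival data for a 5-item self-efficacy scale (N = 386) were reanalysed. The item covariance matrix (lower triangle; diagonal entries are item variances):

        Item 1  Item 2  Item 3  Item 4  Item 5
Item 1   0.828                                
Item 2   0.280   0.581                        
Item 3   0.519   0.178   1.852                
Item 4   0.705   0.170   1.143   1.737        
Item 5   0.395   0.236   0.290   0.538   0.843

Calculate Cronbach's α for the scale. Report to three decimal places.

α = 0.755

Σσᵢ² = 0.828 + 0.581 + 1.852 + 1.737 + 0.843 = 5.841
Sum of the distinct covariances = 4.454
Var(T) = 5.841 + 2 × 4.454 = 14.749
α = (k/(k−1))·(1 − Σσᵢ²/Var(T)) = (5/4)·(1 − 5.841/14.749) = 0.755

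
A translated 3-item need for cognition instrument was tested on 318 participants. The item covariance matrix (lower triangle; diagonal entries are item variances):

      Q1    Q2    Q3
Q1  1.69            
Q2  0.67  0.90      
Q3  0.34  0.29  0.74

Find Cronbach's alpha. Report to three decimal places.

Σσᵢ² = 1.69 + 0.90 + 0.74 = 3.33
Sum of the distinct covariances = 1.30
σ²_total = 3.33 + 2 × 1.30 = 5.93
α = (k/(k−1))·(1 − Σσᵢ²/σ²_total) = (3/2)·(1 − 3.33/5.93) = 0.658

α = 0.658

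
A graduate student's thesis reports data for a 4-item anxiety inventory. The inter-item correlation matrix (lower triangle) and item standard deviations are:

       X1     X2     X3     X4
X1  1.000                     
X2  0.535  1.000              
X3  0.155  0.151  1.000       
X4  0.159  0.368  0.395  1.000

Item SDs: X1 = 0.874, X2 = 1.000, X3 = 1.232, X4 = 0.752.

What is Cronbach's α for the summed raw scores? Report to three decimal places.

α = 0.599

Σσ²ᵢ = 0.874² + 1.000² + 1.232² + 0.752² = 3.8472
Covariances σ_ij = r_ij · s_i · s_j:
  σ(X1,X2) = 0.535 × 0.874 × 1.000 = 0.4676
  σ(X1,X3) = 0.155 × 0.874 × 1.232 = 0.1669
  σ(X1,X4) = 0.159 × 0.874 × 0.752 = 0.1045
  σ(X2,X3) = 0.151 × 1.000 × 1.232 = 0.1860
  σ(X2,X4) = 0.368 × 1.000 × 0.752 = 0.2767
  σ(X3,X4) = 0.395 × 1.232 × 0.752 = 0.3660
σ²_T = Σσ²ᵢ + 2·Σσ_ij = 3.8472 + 2 × 1.5677 = 6.9826
α = (4/3)·(1 − 3.8472/6.9826) = 0.599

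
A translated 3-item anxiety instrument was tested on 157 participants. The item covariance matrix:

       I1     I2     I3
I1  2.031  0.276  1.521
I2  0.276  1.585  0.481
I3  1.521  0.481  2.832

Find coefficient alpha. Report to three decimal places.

coefficient alpha = 0.621

Σσ²ᵢ = 2.031 + 1.585 + 2.832 = 6.448
Σ_{i<j} σ_ij = 2.278
Var(T) = 6.448 + 2 × 2.278 = 11.004
α = (k/(k−1))·(1 − Σσ²ᵢ/Var(T)) = (3/2)·(1 − 6.448/11.004) = 0.621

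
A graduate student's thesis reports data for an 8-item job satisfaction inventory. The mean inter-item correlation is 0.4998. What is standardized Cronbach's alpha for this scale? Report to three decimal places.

α = 0.889

Standardized α = k·r̄ / (1 + (k−1)·r̄) = 8 × 0.4998 / (1 + 7 × 0.4998)
  = 3.9984 / 4.4986 = 0.889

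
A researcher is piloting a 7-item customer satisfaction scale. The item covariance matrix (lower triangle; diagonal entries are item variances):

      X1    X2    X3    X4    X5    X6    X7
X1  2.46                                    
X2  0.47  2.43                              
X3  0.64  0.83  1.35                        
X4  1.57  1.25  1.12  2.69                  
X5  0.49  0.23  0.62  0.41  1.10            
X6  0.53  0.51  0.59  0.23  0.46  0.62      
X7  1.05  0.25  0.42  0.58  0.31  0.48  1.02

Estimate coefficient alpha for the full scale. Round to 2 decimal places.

coefficient alpha = 0.81

sum of item variances = 2.46 + 2.43 + 1.35 + 2.69 + 1.10 + 0.62 + 1.02 = 11.67
Sum of the distinct covariances = 13.04
total variance = 11.67 + 2 × 13.04 = 37.75
α = (k/(k−1))·(1 − sum of item variances/total variance) = (7/6)·(1 − 11.67/37.75) = 0.81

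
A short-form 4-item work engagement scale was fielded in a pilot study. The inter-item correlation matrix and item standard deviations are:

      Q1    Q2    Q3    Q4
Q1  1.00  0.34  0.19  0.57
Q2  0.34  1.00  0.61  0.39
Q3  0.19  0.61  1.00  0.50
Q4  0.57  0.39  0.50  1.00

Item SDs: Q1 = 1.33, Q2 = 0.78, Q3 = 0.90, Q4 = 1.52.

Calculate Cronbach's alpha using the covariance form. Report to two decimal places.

Σσ²ᵢ = 1.33² + 0.78² + 0.90² + 1.52² = 5.4977
Covariances σ_ij = r_ij · s_i · s_j:
  σ(Q1,Q2) = 0.34 × 1.33 × 0.78 = 0.3527
  σ(Q1,Q3) = 0.19 × 1.33 × 0.90 = 0.2274
  σ(Q1,Q4) = 0.57 × 1.33 × 1.52 = 1.1523
  σ(Q2,Q3) = 0.61 × 0.78 × 0.90 = 0.4282
  σ(Q2,Q4) = 0.39 × 0.78 × 1.52 = 0.4624
  σ(Q3,Q4) = 0.50 × 0.90 × 1.52 = 0.6840
σ²_T = Σσ²ᵢ + 2·Σσ_ij = 5.4977 + 2 × 3.3070 = 12.1117
α = (4/3)·(1 − 5.4977/12.1117) = 0.73

Cronbach's alpha = 0.73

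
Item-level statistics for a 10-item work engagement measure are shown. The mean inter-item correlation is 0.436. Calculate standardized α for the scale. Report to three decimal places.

standardized α = 0.885

Standardized α = k·r̄ / (1 + (k−1)·r̄) = 10 × 0.436 / (1 + 9 × 0.436)
  = 4.3600 / 4.9240 = 0.885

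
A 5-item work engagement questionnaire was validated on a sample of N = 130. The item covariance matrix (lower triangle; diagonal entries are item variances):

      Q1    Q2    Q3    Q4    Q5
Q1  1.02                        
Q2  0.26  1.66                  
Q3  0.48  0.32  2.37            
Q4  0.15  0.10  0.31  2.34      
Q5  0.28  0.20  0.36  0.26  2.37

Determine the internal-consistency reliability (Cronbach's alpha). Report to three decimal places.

Σσ²ᵢ = 1.02 + 1.66 + 2.37 + 2.34 + 2.37 = 9.76
Sum of off-diagonal covariances = 2.72
Var(T) = 9.76 + 2 × 2.72 = 15.20
α = (k/(k−1))·(1 − Σσ²ᵢ/Var(T)) = (5/4)·(1 − 9.76/15.20) = 0.447

α = 0.447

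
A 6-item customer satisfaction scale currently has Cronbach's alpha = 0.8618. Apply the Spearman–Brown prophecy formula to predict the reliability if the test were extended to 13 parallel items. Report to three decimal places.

predicted reliability = 0.931

Length factor m = 13/6 = 2.1667
α' = m·α / (1 + (m−1)·α)
   = 13/6 × 0.8618 / (1 + (13/6 − 1) × 0.8618)
   = 1.8672 / 2.0054 = 0.931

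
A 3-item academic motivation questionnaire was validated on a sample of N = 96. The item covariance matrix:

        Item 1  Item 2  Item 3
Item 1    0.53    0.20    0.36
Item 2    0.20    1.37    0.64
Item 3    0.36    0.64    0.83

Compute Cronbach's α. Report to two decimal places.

Cronbach's α = 0.70

Σσᵢ² = 0.53 + 1.37 + 0.83 = 2.73
Sum of the distinct covariances = 1.20
total variance = 2.73 + 2 × 1.20 = 5.13
α = (k/(k−1))·(1 − Σσᵢ²/total variance) = (3/2)·(1 − 2.73/5.13) = 0.70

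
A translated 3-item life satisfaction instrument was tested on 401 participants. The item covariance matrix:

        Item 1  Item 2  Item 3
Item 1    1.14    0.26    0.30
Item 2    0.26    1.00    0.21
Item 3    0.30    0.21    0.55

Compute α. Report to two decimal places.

α = 0.55

sum of item variances = 1.14 + 1.00 + 0.55 = 2.69
Σ_{i<j} σ_ij = 0.77
total variance = 2.69 + 2 × 0.77 = 4.23
α = (k/(k−1))·(1 − sum of item variances/total variance) = (3/2)·(1 − 2.69/4.23) = 0.55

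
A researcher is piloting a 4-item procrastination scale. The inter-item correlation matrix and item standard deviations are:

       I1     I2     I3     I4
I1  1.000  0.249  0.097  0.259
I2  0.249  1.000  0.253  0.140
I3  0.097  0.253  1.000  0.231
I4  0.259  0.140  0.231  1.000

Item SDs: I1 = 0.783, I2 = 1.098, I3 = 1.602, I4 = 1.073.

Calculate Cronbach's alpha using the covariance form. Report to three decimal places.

Σσ²ᵢ = 0.783² + 1.098² + 1.602² + 1.073² = 5.5364
Covariances σ_ij = r_ij · s_i · s_j:
  σ(I1,I2) = 0.249 × 0.783 × 1.098 = 0.2141
  σ(I1,I3) = 0.097 × 0.783 × 1.602 = 0.1217
  σ(I1,I4) = 0.259 × 0.783 × 1.073 = 0.2176
  σ(I2,I3) = 0.253 × 1.098 × 1.602 = 0.4450
  σ(I2,I4) = 0.140 × 1.098 × 1.073 = 0.1649
  σ(I3,I4) = 0.231 × 1.602 × 1.073 = 0.3971
σ²_T = Σσ²ᵢ + 2·Σσ_ij = 5.5364 + 2 × 1.5604 = 8.6572
α = (4/3)·(1 − 5.5364/8.6572) = 0.481

Cronbach's alpha = 0.481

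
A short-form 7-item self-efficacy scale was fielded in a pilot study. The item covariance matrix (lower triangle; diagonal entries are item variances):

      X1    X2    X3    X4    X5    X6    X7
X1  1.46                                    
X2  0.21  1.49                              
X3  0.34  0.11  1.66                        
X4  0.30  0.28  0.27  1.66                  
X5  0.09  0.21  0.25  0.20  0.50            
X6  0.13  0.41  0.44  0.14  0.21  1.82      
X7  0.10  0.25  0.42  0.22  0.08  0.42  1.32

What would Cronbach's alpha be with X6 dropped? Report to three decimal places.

Remaining items: X1, X2, X3, X4, X5, X7 (k = 6).
sum of item variances = 1.46 + 1.49 + 1.66 + 1.66 + 0.50 + 1.32 = 8.09
Var(T) = 8.09 + 2 × 3.33 = 14.75
α (item deleted) = (6/5)·(1 − 8.09/14.75) = 0.542

Cronbach's alpha = 0.542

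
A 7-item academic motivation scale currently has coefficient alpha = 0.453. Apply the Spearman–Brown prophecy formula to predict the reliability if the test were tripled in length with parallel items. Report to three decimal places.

Length factor m = 3
α' = m·α / (1 + (m−1)·α)
   = 3 × 0.453 / (1 + (3 − 1) × 0.453)
   = 1.3590 / 1.9060 = 0.713

predicted reliability = 0.713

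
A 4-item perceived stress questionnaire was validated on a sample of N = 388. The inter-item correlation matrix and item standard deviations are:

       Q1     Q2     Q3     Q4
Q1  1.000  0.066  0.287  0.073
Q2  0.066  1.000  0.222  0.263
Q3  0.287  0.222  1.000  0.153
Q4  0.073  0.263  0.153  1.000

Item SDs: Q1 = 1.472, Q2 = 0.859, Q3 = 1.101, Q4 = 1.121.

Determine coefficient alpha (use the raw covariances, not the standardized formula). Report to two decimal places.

α = 0.44

Σσ²ᵢ = 1.472² + 0.859² + 1.101² + 1.121² = 5.3735
Covariances σ_ij = r_ij · s_i · s_j:
  σ(Q1,Q2) = 0.066 × 1.472 × 0.859 = 0.0835
  σ(Q1,Q3) = 0.287 × 1.472 × 1.101 = 0.4651
  σ(Q1,Q4) = 0.073 × 1.472 × 1.121 = 0.1205
  σ(Q2,Q3) = 0.222 × 0.859 × 1.101 = 0.2100
  σ(Q2,Q4) = 0.263 × 0.859 × 1.121 = 0.2533
  σ(Q3,Q4) = 0.153 × 1.101 × 1.121 = 0.1888
σ²_T = Σσ²ᵢ + 2·Σσ_ij = 5.3735 + 2 × 1.3212 = 8.0159
α = (4/3)·(1 − 5.3735/8.0159) = 0.44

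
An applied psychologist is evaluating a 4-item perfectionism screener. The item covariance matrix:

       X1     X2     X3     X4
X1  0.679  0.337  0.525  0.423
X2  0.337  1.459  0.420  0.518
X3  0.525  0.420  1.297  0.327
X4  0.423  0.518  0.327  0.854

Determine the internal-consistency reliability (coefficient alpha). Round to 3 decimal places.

ΣVar(i) = 0.679 + 1.459 + 1.297 + 0.854 = 4.289
Sum of off-diagonal covariances = 2.550
σ²_T = 4.289 + 2 × 2.550 = 9.389
α = (k/(k−1))·(1 − ΣVar(i)/σ²_T) = (4/3)·(1 − 4.289/9.389) = 0.724

coefficient alpha = 0.724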